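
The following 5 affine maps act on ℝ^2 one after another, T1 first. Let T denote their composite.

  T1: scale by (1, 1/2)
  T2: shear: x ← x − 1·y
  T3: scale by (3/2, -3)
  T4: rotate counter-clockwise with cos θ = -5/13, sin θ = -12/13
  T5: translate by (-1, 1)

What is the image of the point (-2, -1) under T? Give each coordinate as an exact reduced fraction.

T(p) = (5/4, 5/2)

T1 scale by (1, 1/2): (-2, -1) → (-2, -1/2)
T2 shear: x ← x − 1·y: (-2, -1/2) → (-3/2, -1/2)
T3 scale by (3/2, -3): (-3/2, -1/2) → (-9/4, 3/2)
T4 rotate counter-clockwise with cos θ = -5/13, sin θ = -12/13: (-9/4, 3/2) → (9/4, 3/2)
T5 translate by (-1, 1): (9/4, 3/2) → (5/4, 5/2)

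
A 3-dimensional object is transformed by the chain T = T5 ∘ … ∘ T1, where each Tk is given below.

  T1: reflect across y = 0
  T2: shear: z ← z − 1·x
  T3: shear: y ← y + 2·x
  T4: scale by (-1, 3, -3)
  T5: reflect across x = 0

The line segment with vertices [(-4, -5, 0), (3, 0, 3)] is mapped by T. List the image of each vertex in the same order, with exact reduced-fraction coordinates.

T1 reflect across y = 0: (-4, -5, 0) → (-4, 5, 0); (3, 0, 3) → (3, 0, 3)
T2 shear: z ← z − 1·x: (-4, 5, 0) → (-4, 5, 4); (3, 0, 3) → (3, 0, 0)
T3 shear: y ← y + 2·x: (-4, 5, 4) → (-4, -3, 4); (3, 0, 0) → (3, 6, 0)
T4 scale by (-1, 3, -3): (-4, -3, 4) → (4, -9, -12); (3, 6, 0) → (-3, 18, 0)
T5 reflect across x = 0: (4, -9, -12) → (-4, -9, -12); (-3, 18, 0) → (3, 18, 0)

image vertices: (-4, -9, -12), (3, 18, 0)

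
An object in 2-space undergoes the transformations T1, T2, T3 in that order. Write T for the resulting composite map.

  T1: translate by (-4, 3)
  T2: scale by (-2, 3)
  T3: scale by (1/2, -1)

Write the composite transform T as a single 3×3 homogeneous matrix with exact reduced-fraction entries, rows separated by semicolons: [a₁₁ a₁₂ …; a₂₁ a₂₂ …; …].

T = [-1 0 4; 0 -3 -9; 0 0 1]

T1 = [1 0 -4; 0 1 3; 0 0 1]
T2·T1 = [-2 0 8; 0 3 9; 0 0 1]
T3·…·T1 = [-1 0 4; 0 -3 -9; 0 0 1]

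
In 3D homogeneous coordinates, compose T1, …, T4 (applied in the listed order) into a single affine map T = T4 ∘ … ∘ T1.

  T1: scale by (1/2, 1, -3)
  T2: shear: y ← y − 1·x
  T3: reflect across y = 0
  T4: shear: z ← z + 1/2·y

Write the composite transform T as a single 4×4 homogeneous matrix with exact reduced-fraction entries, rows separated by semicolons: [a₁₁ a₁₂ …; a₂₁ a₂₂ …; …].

T = [1/2 0 0 0; 1/2 -1 0 0; 1/4 -1/2 -3 0; 0 0 0 1]

T1 = [1/2 0 0 0; 0 1 0 0; 0 0 -3 0; 0 0 0 1]
T2·T1 = [1/2 0 0 0; -1/2 1 0 0; 0 0 -3 0; 0 0 0 1]
T3·…·T1 = [1/2 0 0 0; 1/2 -1 0 0; 0 0 -3 0; 0 0 0 1]
T4·…·T1 = [1/2 0 0 0; 1/2 -1 0 0; 1/4 -1/2 -3 0; 0 0 0 1]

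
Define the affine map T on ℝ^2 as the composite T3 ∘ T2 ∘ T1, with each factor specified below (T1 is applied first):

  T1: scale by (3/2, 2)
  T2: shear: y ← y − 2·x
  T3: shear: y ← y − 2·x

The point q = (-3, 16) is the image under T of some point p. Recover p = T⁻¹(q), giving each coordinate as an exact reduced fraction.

p = (-2, 2)

T1 = [3/2 0 0; 0 2 0; 0 0 1]
T2·T1 = [3/2 0 0; -3 2 0; 0 0 1]
T3·…·T1 = [3/2 0 0; -6 2 0; 0 0 1]
det M = 3; M⁻¹ = [2/3 0 0; 2 1/2 0; 0 0 1]
M⁻¹ · (-3, 16)ᵀ = (-2, 2)ᵀ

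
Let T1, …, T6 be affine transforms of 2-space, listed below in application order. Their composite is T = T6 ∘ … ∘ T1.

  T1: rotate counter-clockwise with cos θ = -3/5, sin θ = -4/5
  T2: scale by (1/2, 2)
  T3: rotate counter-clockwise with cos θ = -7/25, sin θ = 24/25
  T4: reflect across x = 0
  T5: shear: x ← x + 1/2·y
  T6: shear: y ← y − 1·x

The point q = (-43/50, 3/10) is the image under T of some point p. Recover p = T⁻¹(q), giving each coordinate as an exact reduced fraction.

p = (1, -1)

T1 = [-3/5 4/5 0; -4/5 -3/5 0; 0 0 1]
T2·T1 = [-3/10 2/5 0; -8/5 -6/5 0; 0 0 1]
T3·…·T1 = [81/50 26/25 0; 4/25 18/25 0; 0 0 1]
T4·…·T1 = [-81/50 -26/25 0; 4/25 18/25 0; 0 0 1]
T5·…·T1 = [-77/50 -17/25 0; 4/25 18/25 0; 0 0 1]
T6·…·T1 = [-77/50 -17/25 0; 17/10 7/5 0; 0 0 1]
det M = -1; M⁻¹ = [-7/5 -17/25 0; 17/10 77/50 0; 0 0 1]
M⁻¹ · (-43/50, 3/10)ᵀ = (1, -1)ᵀ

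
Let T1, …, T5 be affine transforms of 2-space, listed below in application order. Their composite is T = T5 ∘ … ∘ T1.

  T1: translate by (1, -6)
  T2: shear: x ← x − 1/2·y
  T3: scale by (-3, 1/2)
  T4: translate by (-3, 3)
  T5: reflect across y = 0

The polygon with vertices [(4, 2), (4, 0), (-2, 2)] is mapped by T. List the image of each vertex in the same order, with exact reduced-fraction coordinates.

image vertices: (-24, -1), (-27, 0), (-6, -1)

T1 translate by (1, -6): (4, 2) → (5, -4); (4, 0) → (5, -6); (-2, 2) → (-1, -4)
T2 shear: x ← x − 1/2·y: (5, -4) → (7, -4); (5, -6) → (8, -6); (-1, -4) → (1, -4)
T3 scale by (-3, 1/2): (7, -4) → (-21, -2); (8, -6) → (-24, -3); (1, -4) → (-3, -2)
T4 translate by (-3, 3): (-21, -2) → (-24, 1); (-24, -3) → (-27, 0); (-3, -2) → (-6, 1)
T5 reflect across y = 0: (-24, 1) → (-24, -1); (-27, 0) → (-27, 0); (-6, 1) → (-6, -1)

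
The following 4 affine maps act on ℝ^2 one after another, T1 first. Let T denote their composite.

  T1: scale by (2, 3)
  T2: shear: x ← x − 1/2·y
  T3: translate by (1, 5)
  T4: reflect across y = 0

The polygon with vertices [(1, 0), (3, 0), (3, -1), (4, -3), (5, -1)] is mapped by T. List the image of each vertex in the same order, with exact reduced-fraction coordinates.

T1 scale by (2, 3): (1, 0) → (2, 0); (3, 0) → (6, 0); (3, -1) → (6, -3); (4, -3) → (8, -9); (5, -1) → (10, -3)
T2 shear: x ← x − 1/2·y: (2, 0) → (2, 0); (6, 0) → (6, 0); (6, -3) → (15/2, -3); (8, -9) → (25/2, -9); (10, -3) → (23/2, -3)
T3 translate by (1, 5): (2, 0) → (3, 5); (6, 0) → (7, 5); (15/2, -3) → (17/2, 2); (25/2, -9) → (27/2, -4); (23/2, -3) → (25/2, 2)
T4 reflect across y = 0: (3, 5) → (3, -5); (7, 5) → (7, -5); (17/2, 2) → (17/2, -2); (27/2, -4) → (27/2, 4); (25/2, 2) → (25/2, -2)

image vertices: (3, -5), (7, -5), (17/2, -2), (27/2, 4), (25/2, -2)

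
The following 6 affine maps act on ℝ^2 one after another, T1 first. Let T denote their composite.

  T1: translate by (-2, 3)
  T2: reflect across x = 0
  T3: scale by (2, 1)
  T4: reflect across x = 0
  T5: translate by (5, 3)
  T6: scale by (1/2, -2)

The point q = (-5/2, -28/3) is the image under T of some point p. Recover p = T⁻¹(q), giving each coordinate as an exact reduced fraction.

T1 = [1 0 -2; 0 1 3; 0 0 1]
T2·T1 = [-1 0 2; 0 1 3; 0 0 1]
T3·…·T1 = [-2 0 4; 0 1 3; 0 0 1]
T4·…·T1 = [2 0 -4; 0 1 3; 0 0 1]
T5·…·T1 = [2 0 1; 0 1 6; 0 0 1]
T6·…·T1 = [1 0 1/2; 0 -2 -12; 0 0 1]
det M = -2; M⁻¹ = [1 0 -1/2; 0 -1/2 -6; 0 0 1]
M⁻¹ · (-5/2, -28/3)ᵀ = (-3, -4/3)ᵀ

p = (-3, -4/3)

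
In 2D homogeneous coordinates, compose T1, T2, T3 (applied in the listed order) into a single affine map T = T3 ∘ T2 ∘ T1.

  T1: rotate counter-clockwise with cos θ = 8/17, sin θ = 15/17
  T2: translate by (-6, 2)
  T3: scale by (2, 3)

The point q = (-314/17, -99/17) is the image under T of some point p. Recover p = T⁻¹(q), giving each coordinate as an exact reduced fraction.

p = (-5, 1)

T1 = [8/17 -15/17 0; 15/17 8/17 0; 0 0 1]
T2·T1 = [8/17 -15/17 -6; 15/17 8/17 2; 0 0 1]
T3·…·T1 = [16/17 -30/17 -12; 45/17 24/17 6; 0 0 1]
det M = 6; M⁻¹ = [4/17 5/17 18/17; -15/34 8/51 -106/17; 0 0 1]
M⁻¹ · (-314/17, -99/17)ᵀ = (-5, 1)ᵀ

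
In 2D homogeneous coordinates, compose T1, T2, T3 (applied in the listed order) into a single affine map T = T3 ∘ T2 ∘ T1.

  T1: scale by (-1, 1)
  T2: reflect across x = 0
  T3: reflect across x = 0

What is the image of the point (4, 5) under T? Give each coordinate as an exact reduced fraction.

T1 scale by (-1, 1): (4, 5) → (-4, 5)
T2 reflect across x = 0: (-4, 5) → (4, 5)
T3 reflect across x = 0: (4, 5) → (-4, 5)

T(p) = (-4, 5)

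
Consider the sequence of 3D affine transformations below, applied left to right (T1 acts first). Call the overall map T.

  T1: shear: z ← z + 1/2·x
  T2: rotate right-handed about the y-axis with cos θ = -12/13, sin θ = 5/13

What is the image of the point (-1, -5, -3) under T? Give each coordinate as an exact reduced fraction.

T1 shear: z ← z + 1/2·x: (-1, -5, -3) → (-1, -5, -7/2)
T2 rotate right-handed about the y-axis with cos θ = -12/13, sin θ = 5/13: (-1, -5, -7/2) → (-11/26, -5, 47/13)

T(p) = (-11/26, -5, 47/13)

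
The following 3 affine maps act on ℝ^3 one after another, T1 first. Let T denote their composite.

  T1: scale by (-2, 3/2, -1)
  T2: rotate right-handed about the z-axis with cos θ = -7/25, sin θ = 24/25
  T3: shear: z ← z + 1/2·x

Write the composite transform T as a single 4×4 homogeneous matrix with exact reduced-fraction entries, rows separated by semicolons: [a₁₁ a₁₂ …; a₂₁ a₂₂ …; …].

T1 = [-2 0 0 0; 0 3/2 0 0; 0 0 -1 0; 0 0 0 1]
T2·T1 = [14/25 -36/25 0 0; -48/25 -21/50 0 0; 0 0 -1 0; 0 0 0 1]
T3·…·T1 = [14/25 -36/25 0 0; -48/25 -21/50 0 0; 7/25 -18/25 -1 0; 0 0 0 1]

T = [14/25 -36/25 0 0; -48/25 -21/50 0 0; 7/25 -18/25 -1 0; 0 0 0 1]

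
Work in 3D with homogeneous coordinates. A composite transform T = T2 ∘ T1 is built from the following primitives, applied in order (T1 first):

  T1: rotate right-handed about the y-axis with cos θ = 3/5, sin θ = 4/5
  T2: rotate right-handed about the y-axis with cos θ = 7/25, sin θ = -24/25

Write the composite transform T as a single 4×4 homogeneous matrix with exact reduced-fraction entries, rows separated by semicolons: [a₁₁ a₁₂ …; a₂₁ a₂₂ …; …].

T = [117/125 0 -44/125 0; 0 1 0 0; 44/125 0 117/125 0; 0 0 0 1]

T1 = [3/5 0 4/5 0; 0 1 0 0; -4/5 0 3/5 0; 0 0 0 1]
T2·T1 = [117/125 0 -44/125 0; 0 1 0 0; 44/125 0 117/125 0; 0 0 0 1]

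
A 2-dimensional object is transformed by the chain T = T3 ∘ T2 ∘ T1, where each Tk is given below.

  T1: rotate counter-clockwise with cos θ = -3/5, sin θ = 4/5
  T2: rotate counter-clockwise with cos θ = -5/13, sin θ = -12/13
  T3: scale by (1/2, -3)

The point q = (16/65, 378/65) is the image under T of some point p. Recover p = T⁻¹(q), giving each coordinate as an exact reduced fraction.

p = (0, -2)

T1 = [-3/5 -4/5 0; 4/5 -3/5 0; 0 0 1]
T2·T1 = [63/65 -16/65 0; 16/65 63/65 0; 0 0 1]
T3·…·T1 = [63/130 -8/65 0; -48/65 -189/65 0; 0 0 1]
det M = -3/2; M⁻¹ = [126/65 -16/195 0; -32/65 -21/65 0; 0 0 1]
M⁻¹ · (16/65, 378/65)ᵀ = (0, -2)ᵀ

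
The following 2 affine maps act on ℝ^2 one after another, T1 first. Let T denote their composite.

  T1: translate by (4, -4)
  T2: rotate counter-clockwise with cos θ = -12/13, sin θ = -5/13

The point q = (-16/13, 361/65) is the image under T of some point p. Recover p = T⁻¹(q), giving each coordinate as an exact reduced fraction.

T1 = [1 0 4; 0 1 -4; 0 0 1]
T2·T1 = [-12/13 5/13 -68/13; -5/13 -12/13 28/13; 0 0 1]
det M = 1; M⁻¹ = [-12/13 -5/13 -4; 5/13 -12/13 4; 0 0 1]
M⁻¹ · (-16/13, 361/65)ᵀ = (-5, -8/5)ᵀ

p = (-5, -8/5)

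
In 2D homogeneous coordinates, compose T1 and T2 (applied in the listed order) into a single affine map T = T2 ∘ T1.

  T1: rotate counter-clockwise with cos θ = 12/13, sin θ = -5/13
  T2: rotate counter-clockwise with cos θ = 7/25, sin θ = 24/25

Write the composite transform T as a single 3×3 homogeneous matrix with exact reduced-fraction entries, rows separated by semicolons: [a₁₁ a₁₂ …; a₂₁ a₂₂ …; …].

T = [204/325 -253/325 0; 253/325 204/325 0; 0 0 1]

T1 = [12/13 5/13 0; -5/13 12/13 0; 0 0 1]
T2·T1 = [204/325 -253/325 0; 253/325 204/325 0; 0 0 1]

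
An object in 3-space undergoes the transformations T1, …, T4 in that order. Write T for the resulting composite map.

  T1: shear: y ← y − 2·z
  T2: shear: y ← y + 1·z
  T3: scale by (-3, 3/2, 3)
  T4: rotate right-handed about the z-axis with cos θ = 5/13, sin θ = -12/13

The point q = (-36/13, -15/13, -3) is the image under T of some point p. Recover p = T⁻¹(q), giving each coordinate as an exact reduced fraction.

p = (0, -3, -1)

T1 = [1 0 0 0; 0 1 -2 0; 0 0 1 0; 0 0 0 1]
T2·T1 = [1 0 0 0; 0 1 -1 0; 0 0 1 0; 0 0 0 1]
T3·…·T1 = [-3 0 0 0; 0 3/2 -3/2 0; 0 0 3 0; 0 0 0 1]
T4·…·T1 = [-15/13 18/13 -18/13 0; 36/13 15/26 -15/26 0; 0 0 3 0; 0 0 0 1]
det M = -27/2; M⁻¹ = [-5/39 4/13 0 0; 8/13 10/39 1/3 0; 0 0 1/3 0; 0 0 0 1]
M⁻¹ · (-36/13, -15/13, -3)ᵀ = (0, -3, -1)ᵀ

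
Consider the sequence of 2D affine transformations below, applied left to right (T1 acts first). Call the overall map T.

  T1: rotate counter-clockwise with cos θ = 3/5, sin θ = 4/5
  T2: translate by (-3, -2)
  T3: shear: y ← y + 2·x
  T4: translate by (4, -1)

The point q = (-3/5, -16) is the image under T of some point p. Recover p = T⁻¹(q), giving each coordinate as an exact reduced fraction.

p = (-4, -1)

T1 = [3/5 -4/5 0; 4/5 3/5 0; 0 0 1]
T2·T1 = [3/5 -4/5 -3; 4/5 3/5 -2; 0 0 1]
T3·…·T1 = [3/5 -4/5 -3; 2 -1 -8; 0 0 1]
T4·…·T1 = [3/5 -4/5 1; 2 -1 -9; 0 0 1]
det M = 1; M⁻¹ = [-1 4/5 41/5; -2 3/5 37/5; 0 0 1]
M⁻¹ · (-3/5, -16)ᵀ = (-4, -1)ᵀ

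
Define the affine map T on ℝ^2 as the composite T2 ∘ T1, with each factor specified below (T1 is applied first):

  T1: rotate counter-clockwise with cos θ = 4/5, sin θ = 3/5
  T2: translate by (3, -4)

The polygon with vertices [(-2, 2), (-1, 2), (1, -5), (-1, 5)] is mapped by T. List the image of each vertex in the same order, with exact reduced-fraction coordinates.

image vertices: (1/5, -18/5), (1, -3), (34/5, -37/5), (-4/5, -3/5)

T1 rotate counter-clockwise with cos θ = 4/5, sin θ = 3/5: (-2, 2) → (-14/5, 2/5); (-1, 2) → (-2, 1); (1, -5) → (19/5, -17/5); (-1, 5) → (-19/5, 17/5)
T2 translate by (3, -4): (-14/5, 2/5) → (1/5, -18/5); (-2, 1) → (1, -3); (19/5, -17/5) → (34/5, -37/5); (-19/5, 17/5) → (-4/5, -3/5)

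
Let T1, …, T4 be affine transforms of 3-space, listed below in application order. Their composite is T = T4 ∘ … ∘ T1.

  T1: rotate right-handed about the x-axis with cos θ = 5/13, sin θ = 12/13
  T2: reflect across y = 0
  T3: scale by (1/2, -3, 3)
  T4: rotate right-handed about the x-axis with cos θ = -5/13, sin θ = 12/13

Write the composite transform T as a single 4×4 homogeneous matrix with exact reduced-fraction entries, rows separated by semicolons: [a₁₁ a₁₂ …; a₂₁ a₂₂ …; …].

T = [1/2 0 0 0; 0 -3 0 0; 0 0 -3 0; 0 0 0 1]

T1 = [1 0 0 0; 0 5/13 -12/13 0; 0 12/13 5/13 0; 0 0 0 1]
T2·T1 = [1 0 0 0; 0 -5/13 12/13 0; 0 12/13 5/13 0; 0 0 0 1]
T3·…·T1 = [1/2 0 0 0; 0 15/13 -36/13 0; 0 36/13 15/13 0; 0 0 0 1]
T4·…·T1 = [1/2 0 0 0; 0 -3 0 0; 0 0 -3 0; 0 0 0 1]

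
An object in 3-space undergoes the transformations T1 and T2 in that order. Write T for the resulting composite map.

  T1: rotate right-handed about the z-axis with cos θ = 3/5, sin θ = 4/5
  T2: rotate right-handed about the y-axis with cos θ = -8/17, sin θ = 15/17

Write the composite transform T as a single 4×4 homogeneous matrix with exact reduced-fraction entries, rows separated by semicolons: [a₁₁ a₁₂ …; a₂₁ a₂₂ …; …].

T1 = [3/5 -4/5 0 0; 4/5 3/5 0 0; 0 0 1 0; 0 0 0 1]
T2·T1 = [-24/85 32/85 15/17 0; 4/5 3/5 0 0; -9/17 12/17 -8/17 0; 0 0 0 1]

T = [-24/85 32/85 15/17 0; 4/5 3/5 0 0; -9/17 12/17 -8/17 0; 0 0 0 1]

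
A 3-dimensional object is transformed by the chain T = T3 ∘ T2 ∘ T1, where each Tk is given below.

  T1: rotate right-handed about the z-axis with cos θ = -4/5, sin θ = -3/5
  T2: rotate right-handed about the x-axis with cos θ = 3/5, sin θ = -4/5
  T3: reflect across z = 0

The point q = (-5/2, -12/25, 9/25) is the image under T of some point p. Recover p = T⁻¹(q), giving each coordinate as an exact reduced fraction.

p = (2, -3/2, -3/5)

T1 = [-4/5 3/5 0 0; -3/5 -4/5 0 0; 0 0 1 0; 0 0 0 1]
T2·T1 = [-4/5 3/5 0 0; -9/25 -12/25 4/5 0; 12/25 16/25 3/5 0; 0 0 0 1]
T3·…·T1 = [-4/5 3/5 0 0; -9/25 -12/25 4/5 0; -12/25 -16/25 -3/5 0; 0 0 0 1]
det M = -1; M⁻¹ = [-4/5 -9/25 -12/25 0; 3/5 -12/25 -16/25 0; 0 4/5 -3/5 0; 0 0 0 1]
M⁻¹ · (-5/2, -12/25, 9/25)ᵀ = (2, -3/2, -3/5)ᵀ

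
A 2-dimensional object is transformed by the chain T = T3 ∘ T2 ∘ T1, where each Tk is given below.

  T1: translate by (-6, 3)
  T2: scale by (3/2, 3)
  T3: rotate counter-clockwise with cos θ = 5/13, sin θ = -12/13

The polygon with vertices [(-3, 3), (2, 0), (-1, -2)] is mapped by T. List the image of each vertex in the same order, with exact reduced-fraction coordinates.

T1 translate by (-6, 3): (-3, 3) → (-9, 6); (2, 0) → (-4, 3); (-1, -2) → (-7, 1)
T2 scale by (3/2, 3): (-9, 6) → (-27/2, 18); (-4, 3) → (-6, 9); (-7, 1) → (-21/2, 3)
T3 rotate counter-clockwise with cos θ = 5/13, sin θ = -12/13: (-27/2, 18) → (297/26, 252/13); (-6, 9) → (6, 9); (-21/2, 3) → (-33/26, 141/13)

image vertices: (297/26, 252/13), (6, 9), (-33/26, 141/13)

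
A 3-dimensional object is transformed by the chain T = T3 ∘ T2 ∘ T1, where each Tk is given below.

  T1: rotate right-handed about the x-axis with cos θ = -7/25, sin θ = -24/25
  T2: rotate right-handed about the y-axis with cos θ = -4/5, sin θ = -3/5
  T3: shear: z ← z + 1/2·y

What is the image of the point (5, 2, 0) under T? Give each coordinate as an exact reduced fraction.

T1 rotate right-handed about the x-axis with cos θ = -7/25, sin θ = -24/25: (5, 2, 0) → (5, -14/25, -48/25)
T2 rotate right-handed about the y-axis with cos θ = -4/5, sin θ = -3/5: (5, -14/25, -48/25) → (-356/125, -14/25, 567/125)
T3 shear: z ← z + 1/2·y: (-356/125, -14/25, 567/125) → (-356/125, -14/25, 532/125)

T(p) = (-356/125, -14/25, 532/125)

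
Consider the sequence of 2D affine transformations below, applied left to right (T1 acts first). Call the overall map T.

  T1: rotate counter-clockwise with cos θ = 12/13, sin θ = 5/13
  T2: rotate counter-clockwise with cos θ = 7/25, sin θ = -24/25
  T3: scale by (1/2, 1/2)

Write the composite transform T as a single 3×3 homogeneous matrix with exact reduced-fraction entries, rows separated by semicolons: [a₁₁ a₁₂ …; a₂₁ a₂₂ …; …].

T = [102/325 253/650 0; -253/650 102/325 0; 0 0 1]

T1 = [12/13 -5/13 0; 5/13 12/13 0; 0 0 1]
T2·T1 = [204/325 253/325 0; -253/325 204/325 0; 0 0 1]
T3·…·T1 = [102/325 253/650 0; -253/650 102/325 0; 0 0 1]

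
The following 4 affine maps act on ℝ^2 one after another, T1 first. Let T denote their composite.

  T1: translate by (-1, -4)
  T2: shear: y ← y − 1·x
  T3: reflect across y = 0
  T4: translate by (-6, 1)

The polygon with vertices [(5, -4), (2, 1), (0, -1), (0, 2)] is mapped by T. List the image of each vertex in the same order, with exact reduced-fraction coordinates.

T1 translate by (-1, -4): (5, -4) → (4, -8); (2, 1) → (1, -3); (0, -1) → (-1, -5); (0, 2) → (-1, -2)
T2 shear: y ← y − 1·x: (4, -8) → (4, -12); (1, -3) → (1, -4); (-1, -5) → (-1, -4); (-1, -2) → (-1, -1)
T3 reflect across y = 0: (4, -12) → (4, 12); (1, -4) → (1, 4); (-1, -4) → (-1, 4); (-1, -1) → (-1, 1)
T4 translate by (-6, 1): (4, 12) → (-2, 13); (1, 4) → (-5, 5); (-1, 4) → (-7, 5); (-1, 1) → (-7, 2)

image vertices: (-2, 13), (-5, 5), (-7, 5), (-7, 2)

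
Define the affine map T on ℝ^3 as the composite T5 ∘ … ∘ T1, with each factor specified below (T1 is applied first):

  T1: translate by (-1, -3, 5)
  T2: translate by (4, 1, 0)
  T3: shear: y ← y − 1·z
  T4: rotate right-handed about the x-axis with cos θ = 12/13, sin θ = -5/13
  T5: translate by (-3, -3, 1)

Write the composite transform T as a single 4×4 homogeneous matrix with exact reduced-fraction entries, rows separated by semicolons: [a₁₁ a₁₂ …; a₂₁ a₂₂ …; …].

T1 = [1 0 0 -1; 0 1 0 -3; 0 0 1 5; 0 0 0 1]
T2·T1 = [1 0 0 3; 0 1 0 -2; 0 0 1 5; 0 0 0 1]
T3·…·T1 = [1 0 0 3; 0 1 -1 -7; 0 0 1 5; 0 0 0 1]
T4·…·T1 = [1 0 0 3; 0 12/13 -7/13 -59/13; 0 -5/13 17/13 95/13; 0 0 0 1]
T5·…·T1 = [1 0 0 0; 0 12/13 -7/13 -98/13; 0 -5/13 17/13 108/13; 0 0 0 1]

T = [1 0 0 0; 0 12/13 -7/13 -98/13; 0 -5/13 17/13 108/13; 0 0 0 1]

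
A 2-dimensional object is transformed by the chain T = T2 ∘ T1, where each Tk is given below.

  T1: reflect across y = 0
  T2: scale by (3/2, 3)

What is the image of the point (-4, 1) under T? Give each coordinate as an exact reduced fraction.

T(p) = (-6, -3)

T1 reflect across y = 0: (-4, 1) → (-4, -1)
T2 scale by (3/2, 3): (-4, -1) → (-6, -3)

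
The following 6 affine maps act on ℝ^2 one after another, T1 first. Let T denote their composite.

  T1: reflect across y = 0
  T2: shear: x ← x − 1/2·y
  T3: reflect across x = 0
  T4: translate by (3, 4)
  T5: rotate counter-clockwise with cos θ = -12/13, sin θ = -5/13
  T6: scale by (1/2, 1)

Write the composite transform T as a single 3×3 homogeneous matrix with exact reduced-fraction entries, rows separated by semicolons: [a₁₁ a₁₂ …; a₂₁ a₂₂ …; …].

T1 = [1 0 0; 0 -1 0; 0 0 1]
T2·T1 = [1 1/2 0; 0 -1 0; 0 0 1]
T3·…·T1 = [-1 -1/2 0; 0 -1 0; 0 0 1]
T4·…·T1 = [-1 -1/2 3; 0 -1 4; 0 0 1]
T5·…·T1 = [12/13 1/13 -16/13; 5/13 29/26 -63/13; 0 0 1]
T6·…·T1 = [6/13 1/26 -8/13; 5/13 29/26 -63/13; 0 0 1]

T = [6/13 1/26 -8/13; 5/13 29/26 -63/13; 0 0 1]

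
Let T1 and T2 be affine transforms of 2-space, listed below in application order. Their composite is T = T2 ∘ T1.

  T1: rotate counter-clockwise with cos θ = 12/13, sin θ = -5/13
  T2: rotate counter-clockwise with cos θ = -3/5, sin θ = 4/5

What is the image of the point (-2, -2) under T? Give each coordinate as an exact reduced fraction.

T1 rotate counter-clockwise with cos θ = 12/13, sin θ = -5/13: (-2, -2) → (-34/13, -14/13)
T2 rotate counter-clockwise with cos θ = -3/5, sin θ = 4/5: (-34/13, -14/13) → (158/65, -94/65)

T(p) = (158/65, -94/65)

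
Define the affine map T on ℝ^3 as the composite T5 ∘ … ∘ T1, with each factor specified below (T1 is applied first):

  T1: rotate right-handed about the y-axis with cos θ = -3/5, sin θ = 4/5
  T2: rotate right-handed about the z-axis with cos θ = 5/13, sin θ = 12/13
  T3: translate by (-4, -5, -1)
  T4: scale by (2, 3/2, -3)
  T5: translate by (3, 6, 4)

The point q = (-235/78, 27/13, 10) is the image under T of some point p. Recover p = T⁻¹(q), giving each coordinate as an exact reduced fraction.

p = (-3/4, 0, 8/3)

T1 = [-3/5 0 4/5 0; 0 1 0 0; -4/5 0 -3/5 0; 0 0 0 1]
T2·T1 = [-3/13 -12/13 4/13 0; -36/65 5/13 48/65 0; -4/5 0 -3/5 0; 0 0 0 1]
T3·…·T1 = [-3/13 -12/13 4/13 -4; -36/65 5/13 48/65 -5; -4/5 0 -3/5 -1; 0 0 0 1]
T4·…·T1 = [-6/13 -24/13 8/13 -8; -54/65 15/26 72/65 -15/2; 12/5 0 9/5 3; 0 0 0 1]
T5·…·T1 = [-6/13 -24/13 8/13 -5; -54/65 15/26 72/65 -3/2; 12/5 0 9/5 7; 0 0 0 1]
det M = -9; M⁻¹ = [-3/26 -24/65 4/15 -1169/390; -6/13 10/39 0 -25/13; 2/13 32/65 1/5 7/65; 0 0 0 1]
M⁻¹ · (-235/78, 27/13, 10)ᵀ = (-3/4, 0, 8/3)ᵀ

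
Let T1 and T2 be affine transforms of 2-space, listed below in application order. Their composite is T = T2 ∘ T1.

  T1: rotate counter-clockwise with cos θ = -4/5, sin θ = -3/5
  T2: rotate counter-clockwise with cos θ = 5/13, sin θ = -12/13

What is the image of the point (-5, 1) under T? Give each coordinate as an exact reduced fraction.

T1 rotate counter-clockwise with cos θ = -4/5, sin θ = -3/5: (-5, 1) → (23/5, 11/5)
T2 rotate counter-clockwise with cos θ = 5/13, sin θ = -12/13: (23/5, 11/5) → (19/5, -17/5)

T(p) = (19/5, -17/5)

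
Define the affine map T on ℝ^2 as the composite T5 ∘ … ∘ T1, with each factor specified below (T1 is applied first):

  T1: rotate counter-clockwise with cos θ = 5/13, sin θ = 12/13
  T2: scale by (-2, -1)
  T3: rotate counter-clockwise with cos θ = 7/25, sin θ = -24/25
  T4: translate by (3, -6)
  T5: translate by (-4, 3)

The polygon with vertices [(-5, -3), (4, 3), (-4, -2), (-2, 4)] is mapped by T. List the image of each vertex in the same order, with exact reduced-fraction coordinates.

image vertices: (1321/325, 6/25), (-1613/325, -168/25), (1011/325, -29/25), (583/325, -287/25)

T1 rotate counter-clockwise with cos θ = 5/13, sin θ = 12/13: (-5, -3) → (11/13, -75/13); (4, 3) → (-16/13, 63/13); (-4, -2) → (4/13, -58/13); (-2, 4) → (-58/13, -4/13)
T2 scale by (-2, -1): (11/13, -75/13) → (-22/13, 75/13); (-16/13, 63/13) → (32/13, -63/13); (4/13, -58/13) → (-8/13, 58/13); (-58/13, -4/13) → (116/13, 4/13)
T3 rotate counter-clockwise with cos θ = 7/25, sin θ = -24/25: (-22/13, 75/13) → (1646/325, 81/25); (32/13, -63/13) → (-1288/325, -93/25); (-8/13, 58/13) → (1336/325, 46/25); (116/13, 4/13) → (908/325, -212/25)
T4 translate by (3, -6): (1646/325, 81/25) → (2621/325, -69/25); (-1288/325, -93/25) → (-313/325, -243/25); (1336/325, 46/25) → (2311/325, -104/25); (908/325, -212/25) → (1883/325, -362/25)
T5 translate by (-4, 3): (2621/325, -69/25) → (1321/325, 6/25); (-313/325, -243/25) → (-1613/325, -168/25); (2311/325, -104/25) → (1011/325, -29/25); (1883/325, -362/25) → (583/325, -287/25)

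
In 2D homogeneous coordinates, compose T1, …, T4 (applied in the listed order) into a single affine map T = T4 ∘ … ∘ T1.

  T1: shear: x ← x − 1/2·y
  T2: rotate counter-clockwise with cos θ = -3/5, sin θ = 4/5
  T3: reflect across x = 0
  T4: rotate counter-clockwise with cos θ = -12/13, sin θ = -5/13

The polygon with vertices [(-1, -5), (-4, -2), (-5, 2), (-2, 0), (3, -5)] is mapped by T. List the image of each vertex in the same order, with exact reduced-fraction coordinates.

T1 shear: x ← x − 1/2·y: (-1, -5) → (3/2, -5); (-4, -2) → (-3, -2); (-5, 2) → (-6, 2); (-2, 0) → (-2, 0); (3, -5) → (11/2, -5)
T2 rotate counter-clockwise with cos θ = -3/5, sin θ = 4/5: (3/2, -5) → (31/10, 21/5); (-3, -2) → (17/5, -6/5); (-6, 2) → (2, -6); (-2, 0) → (6/5, -8/5); (11/2, -5) → (7/10, 37/5)
T3 reflect across x = 0: (31/10, 21/5) → (-31/10, 21/5); (17/5, -6/5) → (-17/5, -6/5); (2, -6) → (-2, -6); (6/5, -8/5) → (-6/5, -8/5); (7/10, 37/5) → (-7/10, 37/5)
T4 rotate counter-clockwise with cos θ = -12/13, sin θ = -5/13: (-31/10, 21/5) → (291/65, -349/130); (-17/5, -6/5) → (174/65, 157/65); (-2, -6) → (-6/13, 82/13); (-6/5, -8/5) → (32/65, 126/65); (-7/10, 37/5) → (227/65, -853/130)

image vertices: (291/65, -349/130), (174/65, 157/65), (-6/13, 82/13), (32/65, 126/65), (227/65, -853/130)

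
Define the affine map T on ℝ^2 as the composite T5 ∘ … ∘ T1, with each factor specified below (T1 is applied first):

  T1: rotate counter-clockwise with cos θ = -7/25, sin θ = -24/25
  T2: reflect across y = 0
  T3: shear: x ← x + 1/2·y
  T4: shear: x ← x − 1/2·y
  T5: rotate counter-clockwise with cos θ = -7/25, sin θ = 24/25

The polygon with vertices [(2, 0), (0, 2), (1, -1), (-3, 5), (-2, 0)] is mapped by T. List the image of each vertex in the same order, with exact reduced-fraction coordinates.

image vertices: (-1054/625, -672/625), (-672/625, 1054/625), (-191/625, -863/625), (-99/625, 3643/625), (1054/625, 672/625)

T1 rotate counter-clockwise with cos θ = -7/25, sin θ = -24/25: (2, 0) → (-14/25, -48/25); (0, 2) → (48/25, -14/25); (1, -1) → (-31/25, -17/25); (-3, 5) → (141/25, 37/25); (-2, 0) → (14/25, 48/25)
T2 reflect across y = 0: (-14/25, -48/25) → (-14/25, 48/25); (48/25, -14/25) → (48/25, 14/25); (-31/25, -17/25) → (-31/25, 17/25); (141/25, 37/25) → (141/25, -37/25); (14/25, 48/25) → (14/25, -48/25)
T3 shear: x ← x + 1/2·y: (-14/25, 48/25) → (2/5, 48/25); (48/25, 14/25) → (11/5, 14/25); (-31/25, 17/25) → (-9/10, 17/25); (141/25, -37/25) → (49/10, -37/25); (14/25, -48/25) → (-2/5, -48/25)
T4 shear: x ← x − 1/2·y: (2/5, 48/25) → (-14/25, 48/25); (11/5, 14/25) → (48/25, 14/25); (-9/10, 17/25) → (-31/25, 17/25); (49/10, -37/25) → (141/25, -37/25); (-2/5, -48/25) → (14/25, -48/25)
T5 rotate counter-clockwise with cos θ = -7/25, sin θ = 24/25: (-14/25, 48/25) → (-1054/625, -672/625); (48/25, 14/25) → (-672/625, 1054/625); (-31/25, 17/25) → (-191/625, -863/625); (141/25, -37/25) → (-99/625, 3643/625); (14/25, -48/25) → (1054/625, 672/625)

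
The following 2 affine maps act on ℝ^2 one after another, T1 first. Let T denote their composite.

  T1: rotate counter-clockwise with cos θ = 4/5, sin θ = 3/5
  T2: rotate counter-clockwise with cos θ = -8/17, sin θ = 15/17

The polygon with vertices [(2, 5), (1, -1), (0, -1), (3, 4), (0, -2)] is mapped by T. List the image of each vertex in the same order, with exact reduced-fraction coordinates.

image vertices: (-334/85, -313/85), (-41/85, 113/85), (36/85, 77/85), (-75/17, -40/17), (72/85, 154/85)

T1 rotate counter-clockwise with cos θ = 4/5, sin θ = 3/5: (2, 5) → (-7/5, 26/5); (1, -1) → (7/5, -1/5); (0, -1) → (3/5, -4/5); (3, 4) → (0, 5); (0, -2) → (6/5, -8/5)
T2 rotate counter-clockwise with cos θ = -8/17, sin θ = 15/17: (-7/5, 26/5) → (-334/85, -313/85); (7/5, -1/5) → (-41/85, 113/85); (3/5, -4/5) → (36/85, 77/85); (0, 5) → (-75/17, -40/17); (6/5, -8/5) → (72/85, 154/85)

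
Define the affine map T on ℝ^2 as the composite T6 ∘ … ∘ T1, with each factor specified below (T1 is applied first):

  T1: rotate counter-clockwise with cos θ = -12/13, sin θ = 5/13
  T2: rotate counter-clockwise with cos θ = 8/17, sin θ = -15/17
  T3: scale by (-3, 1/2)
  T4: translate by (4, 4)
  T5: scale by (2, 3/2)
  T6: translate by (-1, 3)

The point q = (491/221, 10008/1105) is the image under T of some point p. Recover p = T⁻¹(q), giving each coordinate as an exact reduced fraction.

p = (0, -4/5)

T1 = [-12/13 -5/13 0; 5/13 -12/13 0; 0 0 1]
T2·T1 = [-21/221 -220/221 0; 220/221 -21/221 0; 0 0 1]
T3·…·T1 = [63/221 660/221 0; 110/221 -21/442 0; 0 0 1]
T4·…·T1 = [63/221 660/221 4; 110/221 -21/442 4; 0 0 1]
T5·…·T1 = [126/221 1320/221 8; 165/221 -63/884 6; 0 0 1]
T6·…·T1 = [126/221 1320/221 7; 165/221 -63/884 9; 0 0 1]
det M = -9/2; M⁻¹ = [7/442 880/663 -5329/442; 110/663 -28/221 -14/663; 0 0 1]
M⁻¹ · (491/221, 10008/1105)ᵀ = (0, -4/5)ᵀ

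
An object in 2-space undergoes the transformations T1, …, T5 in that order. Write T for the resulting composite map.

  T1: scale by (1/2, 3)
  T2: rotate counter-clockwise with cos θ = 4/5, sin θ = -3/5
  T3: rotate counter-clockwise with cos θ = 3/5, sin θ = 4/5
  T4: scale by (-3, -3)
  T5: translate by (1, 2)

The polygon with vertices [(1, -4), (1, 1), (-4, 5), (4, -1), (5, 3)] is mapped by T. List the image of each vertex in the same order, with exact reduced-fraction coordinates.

image vertices: (-263/25, 1807/50), (52/25, -353/50), (484/25, -988/25), (-182/25, 224/25), (34/25, -1301/50)

T1 scale by (1/2, 3): (1, -4) → (1/2, -12); (1, 1) → (1/2, 3); (-4, 5) → (-2, 15); (4, -1) → (2, -3); (5, 3) → (5/2, 9)
T2 rotate counter-clockwise with cos θ = 4/5, sin θ = -3/5: (1/2, -12) → (-34/5, -99/10); (1/2, 3) → (11/5, 21/10); (-2, 15) → (37/5, 66/5); (2, -3) → (-1/5, -18/5); (5/2, 9) → (37/5, 57/10)
T3 rotate counter-clockwise with cos θ = 3/5, sin θ = 4/5: (-34/5, -99/10) → (96/25, -569/50); (11/5, 21/10) → (-9/25, 151/50); (37/5, 66/5) → (-153/25, 346/25); (-1/5, -18/5) → (69/25, -58/25); (37/5, 57/10) → (-3/25, 467/50)
T4 scale by (-3, -3): (96/25, -569/50) → (-288/25, 1707/50); (-9/25, 151/50) → (27/25, -453/50); (-153/25, 346/25) → (459/25, -1038/25); (69/25, -58/25) → (-207/25, 174/25); (-3/25, 467/50) → (9/25, -1401/50)
T5 translate by (1, 2): (-288/25, 1707/50) → (-263/25, 1807/50); (27/25, -453/50) → (52/25, -353/50); (459/25, -1038/25) → (484/25, -988/25); (-207/25, 174/25) → (-182/25, 224/25); (9/25, -1401/50) → (34/25, -1301/50)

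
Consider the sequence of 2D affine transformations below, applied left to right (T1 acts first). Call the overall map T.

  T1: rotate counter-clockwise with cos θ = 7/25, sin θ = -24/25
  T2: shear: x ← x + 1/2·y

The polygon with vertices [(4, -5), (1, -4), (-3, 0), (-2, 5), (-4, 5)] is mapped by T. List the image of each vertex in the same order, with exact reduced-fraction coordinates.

T1 rotate counter-clockwise with cos θ = 7/25, sin θ = -24/25: (4, -5) → (-92/25, -131/25); (1, -4) → (-89/25, -52/25); (-3, 0) → (-21/25, 72/25); (-2, 5) → (106/25, 83/25); (-4, 5) → (92/25, 131/25)
T2 shear: x ← x + 1/2·y: (-92/25, -131/25) → (-63/10, -131/25); (-89/25, -52/25) → (-23/5, -52/25); (-21/25, 72/25) → (3/5, 72/25); (106/25, 83/25) → (59/10, 83/25); (92/25, 131/25) → (63/10, 131/25)

image vertices: (-63/10, -131/25), (-23/5, -52/25), (3/5, 72/25), (59/10, 83/25), (63/10, 131/25)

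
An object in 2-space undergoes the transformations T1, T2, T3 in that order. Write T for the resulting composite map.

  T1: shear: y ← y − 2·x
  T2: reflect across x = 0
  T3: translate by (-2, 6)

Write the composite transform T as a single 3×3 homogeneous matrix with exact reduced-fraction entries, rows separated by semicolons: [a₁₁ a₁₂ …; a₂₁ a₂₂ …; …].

T = [-1 0 -2; -2 1 6; 0 0 1]

T1 = [1 0 0; -2 1 0; 0 0 1]
T2·T1 = [-1 0 0; -2 1 0; 0 0 1]
T3·…·T1 = [-1 0 -2; -2 1 6; 0 0 1]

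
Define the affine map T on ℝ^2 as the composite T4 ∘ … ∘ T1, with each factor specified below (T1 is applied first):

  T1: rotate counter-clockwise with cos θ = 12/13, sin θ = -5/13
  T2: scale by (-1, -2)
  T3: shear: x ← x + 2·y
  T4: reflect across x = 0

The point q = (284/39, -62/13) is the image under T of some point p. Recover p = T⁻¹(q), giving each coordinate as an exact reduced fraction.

T1 = [12/13 5/13 0; -5/13 12/13 0; 0 0 1]
T2·T1 = [-12/13 -5/13 0; 10/13 -24/13 0; 0 0 1]
T3·…·T1 = [8/13 -53/13 0; 10/13 -24/13 0; 0 0 1]
T4·…·T1 = [-8/13 53/13 0; 10/13 -24/13 0; 0 0 1]
det M = -2; M⁻¹ = [12/13 53/26 0; 5/13 4/13 0; 0 0 1]
M⁻¹ · (284/39, -62/13)ᵀ = (-3, 4/3)ᵀ

p = (-3, 4/3)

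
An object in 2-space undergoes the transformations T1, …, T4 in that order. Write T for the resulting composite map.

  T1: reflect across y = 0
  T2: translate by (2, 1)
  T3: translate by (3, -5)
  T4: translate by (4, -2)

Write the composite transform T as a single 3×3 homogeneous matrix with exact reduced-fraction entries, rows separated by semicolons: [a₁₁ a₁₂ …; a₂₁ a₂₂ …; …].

T1 = [1 0 0; 0 -1 0; 0 0 1]
T2·T1 = [1 0 2; 0 -1 1; 0 0 1]
T3·…·T1 = [1 0 5; 0 -1 -4; 0 0 1]
T4·…·T1 = [1 0 9; 0 -1 -6; 0 0 1]

T = [1 0 9; 0 -1 -6; 0 0 1]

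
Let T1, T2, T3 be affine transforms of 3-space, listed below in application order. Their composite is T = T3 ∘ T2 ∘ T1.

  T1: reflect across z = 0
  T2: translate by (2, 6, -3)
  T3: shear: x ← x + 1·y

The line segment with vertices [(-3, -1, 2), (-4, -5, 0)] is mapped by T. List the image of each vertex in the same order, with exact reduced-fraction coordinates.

T1 reflect across z = 0: (-3, -1, 2) → (-3, -1, -2); (-4, -5, 0) → (-4, -5, 0)
T2 translate by (2, 6, -3): (-3, -1, -2) → (-1, 5, -5); (-4, -5, 0) → (-2, 1, -3)
T3 shear: x ← x + 1·y: (-1, 5, -5) → (4, 5, -5); (-2, 1, -3) → (-1, 1, -3)

image vertices: (4, 5, -5), (-1, 1, -3)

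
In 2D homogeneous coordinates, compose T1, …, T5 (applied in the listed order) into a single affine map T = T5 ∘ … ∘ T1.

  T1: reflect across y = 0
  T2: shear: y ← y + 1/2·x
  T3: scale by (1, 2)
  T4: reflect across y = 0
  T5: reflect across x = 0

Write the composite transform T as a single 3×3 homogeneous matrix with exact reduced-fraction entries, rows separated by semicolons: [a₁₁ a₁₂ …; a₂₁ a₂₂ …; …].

T = [-1 0 0; -1 2 0; 0 0 1]

T1 = [1 0 0; 0 -1 0; 0 0 1]
T2·T1 = [1 0 0; 1/2 -1 0; 0 0 1]
T3·…·T1 = [1 0 0; 1 -2 0; 0 0 1]
T4·…·T1 = [1 0 0; -1 2 0; 0 0 1]
T5·…·T1 = [-1 0 0; -1 2 0; 0 0 1]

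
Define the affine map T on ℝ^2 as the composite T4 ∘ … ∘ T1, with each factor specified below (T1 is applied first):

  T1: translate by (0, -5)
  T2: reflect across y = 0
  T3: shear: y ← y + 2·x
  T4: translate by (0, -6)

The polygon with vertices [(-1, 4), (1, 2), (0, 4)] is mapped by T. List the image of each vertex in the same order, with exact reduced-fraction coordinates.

T1 translate by (0, -5): (-1, 4) → (-1, -1); (1, 2) → (1, -3); (0, 4) → (0, -1)
T2 reflect across y = 0: (-1, -1) → (-1, 1); (1, -3) → (1, 3); (0, -1) → (0, 1)
T3 shear: y ← y + 2·x: (-1, 1) → (-1, -1); (1, 3) → (1, 5); (0, 1) → (0, 1)
T4 translate by (0, -6): (-1, -1) → (-1, -7); (1, 5) → (1, -1); (0, 1) → (0, -5)

image vertices: (-1, -7), (1, -1), (0, -5)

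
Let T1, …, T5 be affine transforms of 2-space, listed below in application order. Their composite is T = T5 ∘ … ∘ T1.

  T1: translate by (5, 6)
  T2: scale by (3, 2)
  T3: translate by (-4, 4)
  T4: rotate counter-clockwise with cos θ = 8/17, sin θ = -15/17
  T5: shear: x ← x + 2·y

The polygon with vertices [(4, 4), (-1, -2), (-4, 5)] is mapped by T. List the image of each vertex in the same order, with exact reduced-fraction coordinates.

T1 translate by (5, 6): (4, 4) → (9, 10); (-1, -2) → (4, 4); (-4, 5) → (1, 11)
T2 scale by (3, 2): (9, 10) → (27, 20); (4, 4) → (12, 8); (1, 11) → (3, 22)
T3 translate by (-4, 4): (27, 20) → (23, 24); (12, 8) → (8, 12); (3, 22) → (-1, 26)
T4 rotate counter-clockwise with cos θ = 8/17, sin θ = -15/17: (23, 24) → (32, -9); (8, 12) → (244/17, -24/17); (-1, 26) → (382/17, 223/17)
T5 shear: x ← x + 2·y: (32, -9) → (14, -9); (244/17, -24/17) → (196/17, -24/17); (382/17, 223/17) → (828/17, 223/17)

image vertices: (14, -9), (196/17, -24/17), (828/17, 223/17)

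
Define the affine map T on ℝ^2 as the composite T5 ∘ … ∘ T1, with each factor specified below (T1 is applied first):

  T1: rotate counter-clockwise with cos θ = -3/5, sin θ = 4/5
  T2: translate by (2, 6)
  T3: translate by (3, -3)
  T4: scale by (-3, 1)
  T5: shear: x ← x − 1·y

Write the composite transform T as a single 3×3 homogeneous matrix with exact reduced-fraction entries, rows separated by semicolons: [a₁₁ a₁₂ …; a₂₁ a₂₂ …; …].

T = [1 3 -18; 4/5 -3/5 3; 0 0 1]

T1 = [-3/5 -4/5 0; 4/5 -3/5 0; 0 0 1]
T2·T1 = [-3/5 -4/5 2; 4/5 -3/5 6; 0 0 1]
T3·…·T1 = [-3/5 -4/5 5; 4/5 -3/5 3; 0 0 1]
T4·…·T1 = [9/5 12/5 -15; 4/5 -3/5 3; 0 0 1]
T5·…·T1 = [1 3 -18; 4/5 -3/5 3; 0 0 1]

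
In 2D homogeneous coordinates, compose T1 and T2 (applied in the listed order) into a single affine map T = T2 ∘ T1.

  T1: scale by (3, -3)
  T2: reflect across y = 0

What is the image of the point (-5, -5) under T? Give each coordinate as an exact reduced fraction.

T(p) = (-15, -15)

T1 scale by (3, -3): (-5, -5) → (-15, 15)
T2 reflect across y = 0: (-15, 15) → (-15, -15)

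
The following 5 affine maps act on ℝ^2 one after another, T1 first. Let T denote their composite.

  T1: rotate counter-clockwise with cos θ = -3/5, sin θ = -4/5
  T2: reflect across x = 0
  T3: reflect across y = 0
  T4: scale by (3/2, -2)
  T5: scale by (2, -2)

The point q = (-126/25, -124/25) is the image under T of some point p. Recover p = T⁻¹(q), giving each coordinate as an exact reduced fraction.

p = (-2, 3/5)

T1 = [-3/5 4/5 0; -4/5 -3/5 0; 0 0 1]
T2·T1 = [3/5 -4/5 0; -4/5 -3/5 0; 0 0 1]
T3·…·T1 = [3/5 -4/5 0; 4/5 3/5 0; 0 0 1]
T4·…·T1 = [9/10 -6/5 0; -8/5 -6/5 0; 0 0 1]
T5·…·T1 = [9/5 -12/5 0; 16/5 12/5 0; 0 0 1]
det M = 12; M⁻¹ = [1/5 1/5 0; -4/15 3/20 0; 0 0 1]
M⁻¹ · (-126/25, -124/25)ᵀ = (-2, 3/5)ᵀ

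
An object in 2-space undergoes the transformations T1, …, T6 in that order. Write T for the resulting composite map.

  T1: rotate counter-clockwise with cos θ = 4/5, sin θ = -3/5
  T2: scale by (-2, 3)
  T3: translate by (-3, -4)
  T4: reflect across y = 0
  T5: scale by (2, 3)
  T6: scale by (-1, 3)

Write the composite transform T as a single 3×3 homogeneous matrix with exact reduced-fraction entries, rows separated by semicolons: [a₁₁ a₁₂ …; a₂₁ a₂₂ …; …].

T1 = [4/5 3/5 0; -3/5 4/5 0; 0 0 1]
T2·T1 = [-8/5 -6/5 0; -9/5 12/5 0; 0 0 1]
T3·…·T1 = [-8/5 -6/5 -3; -9/5 12/5 -4; 0 0 1]
T4·…·T1 = [-8/5 -6/5 -3; 9/5 -12/5 4; 0 0 1]
T5·…·T1 = [-16/5 -12/5 -6; 27/5 -36/5 12; 0 0 1]
T6·…·T1 = [16/5 12/5 6; 81/5 -108/5 36; 0 0 1]

T = [16/5 12/5 6; 81/5 -108/5 36; 0 0 1]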